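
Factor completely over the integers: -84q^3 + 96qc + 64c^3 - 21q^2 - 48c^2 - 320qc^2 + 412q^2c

Group: q(-84q^2 + 76qc - 21q - 16c^2 + 12c) - 4c(-84q^2 + 76qc - 21q - 16c^2 + 12c); both groups contain (-84q^2 + 76qc - 21q - 16c^2 + 12c), so (q - 4c) is a factor with cofactor -84q^2 + 76qc - 21q - 16c^2 + 12c.
The cofactor groups again: -84q^2 + 76qc - 21q - 16c^2 + 12c = -7q(12q - 4c + 3) + 4c(12q - 4c + 3); both groups contain (12q - 4c + 3), giving -(7q - 4c)(12q - 4c + 3).

-(12q - 4c + 3)(7q - 4c)(q - 4c)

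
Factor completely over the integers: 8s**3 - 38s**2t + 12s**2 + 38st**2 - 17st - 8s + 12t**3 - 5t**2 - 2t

Group: 4s(2s**2 - 10st + 3s + 12t**2 - 5t - 2) + t(2s**2 - 10st + 3s + 12t**2 - 5t - 2); both groups contain (2s**2 - 10st + 3s + 12t**2 - 5t - 2), so (4s + t) is a factor with cofactor 2s**2 - 10st + 3s + 12t**2 - 5t - 2.
The cofactor groups again: 2s**2 - 10st + 3s + 12t**2 - 5t - 2 = 2s(s - 3t + 2) + (-4t - 1)(s - 3t + 2); both groups contain (s - 3t + 2), giving (2s - 4t - 1)(s - 3t + 2).

(2s - 4t - 1)(4s + t)(s - 3t + 2)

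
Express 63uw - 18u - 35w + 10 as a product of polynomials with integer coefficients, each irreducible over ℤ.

Group as (63uw - 18u) + (-35w + 10) = 9u(7w - 2) - 5(7w - 2).
Both groups share the factor (7w - 2).

(7w - 2)(9u - 5)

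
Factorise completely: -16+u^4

(u+2)*(u-2)*(u^2+4)

Substitute w = u^2 to get a quadratic in w, then factor.
u^2-4 is a difference of squares.
u^2+4 is irreducible over ℤ (sum of squares).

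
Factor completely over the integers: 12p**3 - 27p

Every term has a factor of 3p. Then 4p**2 - 9 = (2p)² − (3)².

3p(2p + 3)(2p - 3)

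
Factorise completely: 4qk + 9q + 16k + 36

Group as (4qk + 9q) + (16k + 36) = q(4k + 9) + 4(4k + 9).
Both groups share the factor (4k + 9).

(4k + 9)(q + 4)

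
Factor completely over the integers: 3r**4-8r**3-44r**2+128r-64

(3r-2)(r+4)(r-2)(r-4)

Testing divisors of the constant over divisors of the leading coefficient, r = 2 is a root, so (r-2) is a factor; dividing leaves 3r**3-2r**2-48r+32.
Next, r = 2/3 is a root, giving the factor (3r-2) and quotient r**2-16.
The remaining quadratic factors as (r+4)(r-4).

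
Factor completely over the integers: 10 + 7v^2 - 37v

(7v - 2)(v - 5)

Need a pair with product 7·10 = 70 and sum -37: that's -35 and -2.
Split the middle term: 7v^2 - 35v - 2v + 10 = 7v(v - 5) - 2(v - 5).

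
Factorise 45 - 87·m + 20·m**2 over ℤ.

Need a pair with product 20·45 = 900 and sum -87: that's -75 and -12.
Split the middle term: 20·m**2 - 75·m - 12·m + 45 = 5·m·(4·m - 15) - 3·(4·m - 15).

(4·m - 15)·(5·m - 3)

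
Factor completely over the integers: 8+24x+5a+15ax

Group as (15ax+5a) + (24x+8) = 5a(3x+1) + 8(3x+1).
Both groups share the factor (3x+1).

(3x+1)(5a+8)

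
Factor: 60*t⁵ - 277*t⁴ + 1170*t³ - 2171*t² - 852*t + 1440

(3*t - 8)*(4*t - 3)*(5*t + 4)*(t² - 2*t + 15)

By the rational root theorem, t = 3/4 is a root, giving the factor (4*t - 3) and quotient 15*t⁴ - 58*t³ + 249*t² - 356*t - 480.
Continuing, t = -4/5 is a root, so (5*t + 4) is a factor; dividing leaves 3*t³ - 14*t² + 61*t - 120.
Then t = 8/3 is a root, giving the factor (3*t - 8) and quotient t² - 2*t + 15.
The quadratic t² - 2*t + 15 has discriminant -56 < 0 and is irreducible over ℤ.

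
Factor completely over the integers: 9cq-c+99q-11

(9q-1)(c+11)

Group as (9cq-c) + (99q-11) = c(9q-1) + 11(9q-1).
Both groups share the factor (9q-1).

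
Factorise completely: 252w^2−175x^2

Factor out 7, leaving 36w^2−25x^2, which is a difference of two squares.

7(6w+5x)(6w−5x)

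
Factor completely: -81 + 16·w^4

Difference of squares twice: with A = 2·w and B = 3, A⁴ − B⁴ = (A² − B²)(A² + B²), and A² − B² factors again.

(2·w + 3)·(2·w - 3)·(4·w^2 + 9)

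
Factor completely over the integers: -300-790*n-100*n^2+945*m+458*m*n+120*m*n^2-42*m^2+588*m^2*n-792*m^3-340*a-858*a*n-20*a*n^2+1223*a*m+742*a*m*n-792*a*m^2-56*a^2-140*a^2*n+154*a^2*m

Group: 11*m*(14*a^2-72*a*m+2*a*n+85*a-72*m^2-12*m*n-30*m+10*n+75) + (-10*n-4)*(14*a^2-72*a*m+2*a*n+85*a-72*m^2-12*m*n-30*m+10*n+75); both groups contain (14*a^2-72*a*m+2*a*n+85*a-72*m^2-12*m*n-30*m+10*n+75), so (11*m-10*n-4) is a factor with cofactor 14*a^2-72*a*m+2*a*n+85*a-72*m^2-12*m*n-30*m+10*n+75.
The cofactor groups again: 14*a^2-72*a*m+2*a*n+85*a-72*m^2-12*m*n-30*m+10*n+75 = 14*a*(a-6*m+5) + (12*m+2*n+15)*(a-6*m+5); both groups contain (a-6*m+5), giving (14*a+12*m+2*n+15)*(a-6*m+5).

(11*m-10*n-4)*(14*a+12*m+2*n+15)*(a-6*m+5)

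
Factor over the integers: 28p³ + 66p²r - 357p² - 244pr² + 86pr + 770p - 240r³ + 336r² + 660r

Group: 7p(4p² + 6pr - 51p - 40r² + 56r + 110) + 6r(4p² + 6pr - 51p - 40r² + 56r + 110); both groups contain (4p² + 6pr - 51p - 40r² + 56r + 110), so (7p + 6r) is a factor with cofactor 4p² + 6pr - 51p - 40r² + 56r + 110.
The cofactor groups again: 4p² + 6pr - 51p - 40r² + 56r + 110 = 4p(p + 4r - 10) + (-10r - 11)(p + 4r - 10); both groups contain (p + 4r - 10), giving (4p - 10r - 11)(p + 4r - 10).

(4p - 10r - 11)(7p + 6r)(p + 4r - 10)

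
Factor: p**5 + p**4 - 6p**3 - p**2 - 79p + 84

(p + 4)(p - 1)(p - 3)(p**2 + p + 7)

Among the possible rational roots, p = -4 is a root, giving the factor (p + 4) and quotient p**4 - 3p**3 + 6p**2 - 25p + 21.
Then p = 1 is a root, giving the factor (p - 1) and quotient p**3 - 2p**2 + 4p - 21.
Next, p = 3 is a root, giving the factor (p - 3) and quotient p**2 + p + 7.
The quadratic p**2 + p + 7 has discriminant -27 < 0 and is irreducible over ℤ.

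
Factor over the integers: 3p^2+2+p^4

Substitute u = p^2 to get a quadratic in u, then factor.
p^2+2 is irreducible over ℤ (always positive, so no real roots).
p^2+1 is irreducible over ℤ (sum of squares).

(p^2+1)(p^2+2)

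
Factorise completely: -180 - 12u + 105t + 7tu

Group as (7tu + 105t) + (-12u - 180) = 7t(u + 15) - 12(u + 15).
Both groups share the factor (u + 15).

(7t - 12)(u + 15)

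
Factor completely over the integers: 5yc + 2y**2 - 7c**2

(y - c)(2y + 7c)

Group: y(2y + 7c) - c(2y + 7c); both groups contain (2y + 7c).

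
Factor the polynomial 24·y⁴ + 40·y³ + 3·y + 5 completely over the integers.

Group as (24·y⁴ + 3·y) + (40·y³ + 5) = 3·y·(8·y³ + 1) + 5·(8·y³ + 1).
Both groups share the factor (8·y³ + 1).

(2·y + 1)·(3·y + 5)·(4·y² − 2·y + 1)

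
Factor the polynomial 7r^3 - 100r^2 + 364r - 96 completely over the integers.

Among the possible rational roots, r = 6 is a root, giving the factor (r - 6) and quotient 7r^2 - 58r + 16.
The remaining quadratic factors as (r - 8)(7r - 2).

(7r - 2)(r - 6)(r - 8)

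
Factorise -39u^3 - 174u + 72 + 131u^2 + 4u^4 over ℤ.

Trying the rational-root candidates, u = 3/4 is a root, so (4u - 3) is a factor; dividing leaves u^3 - 9u^2 + 26u - 24.
Continuing, u = 2 is a root, giving the factor (u - 2) and quotient u^2 - 7u + 12.
The remaining quadratic factors as (u - 4)(u - 3).

(4u - 3)(u - 2)(u - 3)(u - 4)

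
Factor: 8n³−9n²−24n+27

(8n−9)(n²−3)

Group as (8n³−24n) + (−9n²+27) = 8n(n²−3) − 9(n²−3).
Both groups share the factor (n²−3).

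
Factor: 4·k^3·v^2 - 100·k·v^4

4·k·v^2·(k + 5·v)·(k - 5·v)

Factor out 4·k·v^2, leaving k^2 - 25·v^2, which is a difference of two squares.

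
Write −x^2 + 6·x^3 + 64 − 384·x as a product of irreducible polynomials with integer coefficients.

(6·x − 1)·(x + 8)·(x − 8)

Trying the rational-root candidates, x = −8 is a root, so (x + 8) is a factor; dividing leaves 6·x^2 − 49·x + 8.
The remaining quadratic factors as (6·x − 1)(x − 8).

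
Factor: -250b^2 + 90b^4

10b^2(3b + 5)(3b - 5)

Every term has a factor of 10b^2. Then 9b^2 - 25 = (3b)² − (5)².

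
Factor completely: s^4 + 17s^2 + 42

(s^2 + 14)(s^2 + 3)

Substitute u = s^2 to get a quadratic in u, then factor.
s^2 + 14 is irreducible over ℤ (always positive, so no real roots).
s^2 + 3 is irreducible over ℤ (always positive, so no real roots).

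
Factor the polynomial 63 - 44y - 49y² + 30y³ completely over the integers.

By the rational root theorem, y = 1 is a root, so (y - 1) is a factor; dividing leaves 30y² - 19y - 63.
The remaining quadratic factors as (6y + 7)(5y - 9).

(5y - 9)(6y + 7)(y - 1)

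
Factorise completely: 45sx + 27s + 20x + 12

(5x + 3)(9s + 4)

Group as (45sx + 27s) + (20x + 12) = 9s(5x + 3) + 4(5x + 3).
Both groups share the factor (5x + 3).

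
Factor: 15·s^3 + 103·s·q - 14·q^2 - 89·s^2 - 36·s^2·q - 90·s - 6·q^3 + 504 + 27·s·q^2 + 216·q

Group: s·(15·s^2 - 21·s·q + s + 6·q^2 - 22·q - 84) + (-q - 6)·(15·s^2 - 21·s·q + s + 6·q^2 - 22·q - 84); both groups contain (15·s^2 - 21·s·q + s + 6·q^2 - 22·q - 84), so (s - q - 6) is a factor with cofactor 15·s^2 - 21·s·q + s + 6·q^2 - 22·q - 84.
The cofactor groups again: 15·s^2 - 21·s·q + s + 6·q^2 - 22·q - 84 = 5·s·(3·s - 3·q - 7) + (-2·q + 12)·(3·s - 3·q - 7); both groups contain (3·s - 3·q - 7), giving (5·s - 2·q + 12)·(3·s - 3·q - 7).

(5·s - 2·q + 12)·(3·s - 3·q - 7)·(s - q - 6)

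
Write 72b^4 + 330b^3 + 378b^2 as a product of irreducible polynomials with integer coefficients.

Pull out the common factor 6b^2, then factor the remaining trinomial.

6b^2(3b + 7)(4b + 9)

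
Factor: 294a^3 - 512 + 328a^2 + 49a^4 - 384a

(7a + 8)(7a - 8)(a + 2)(a + 4)

Among the possible rational roots, a = 8/7 is a root, so (7a - 8) divides it; the quotient is 7a^3 + 50a^2 + 104a + 64.
Continuing, a = -2 is a root, so (a + 2) is a factor; dividing leaves 7a^2 + 36a + 32.
The remaining quadratic factors as (7a + 8)(a + 4).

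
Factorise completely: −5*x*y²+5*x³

Every term has a factor of 5*x. Then x²−y² = (x)² − (y)².

5*x*(x+y)*(x−y)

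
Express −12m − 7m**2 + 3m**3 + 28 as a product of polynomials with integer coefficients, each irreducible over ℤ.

Trying the rational-root candidates, m = −2 is a root, so (m + 2) divides it; the quotient is 3m**2 − 13m + 14.
The remaining quadratic factors as (3m − 7)(m − 2).

(3m − 7)(m + 2)(m − 2)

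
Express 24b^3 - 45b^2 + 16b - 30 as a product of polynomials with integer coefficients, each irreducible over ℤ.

Group as (24b^3 + 16b) + (-45b^2 - 30) = 8b(3b^2 + 2) - 15(3b^2 + 2).
Both groups share the factor (3b^2 + 2).

(8b - 15)(3b^2 + 2)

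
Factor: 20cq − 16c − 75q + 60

Group as (20cq − 16c) + (−75q + 60) = 4c(5q − 4) − 15(5q − 4).
Both groups share the factor (5q − 4).

(4c − 15)(5q − 4)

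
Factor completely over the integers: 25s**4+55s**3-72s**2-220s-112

Trying the rational-root candidates, s = 2 is a root, so (s-2) divides it; the quotient is 25s**3+105s**2+138s+56.
Continuing, s = -2 is a root, so (s+2) is a factor; dividing leaves 25s**2+55s+28.
The remaining quadratic factors as (5s+4)(5s+7).

(5s+4)(5s+7)(s+2)(s-2)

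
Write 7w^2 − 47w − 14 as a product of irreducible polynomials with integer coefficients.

Need a pair with product 7·(−14) = −98 and sum −47: that's −49 and 2.
Split the middle term: 7w^2 − 49w + 2w − 14 = 7w(w − 7) + 2(w − 7).

(7w + 2)(w − 7)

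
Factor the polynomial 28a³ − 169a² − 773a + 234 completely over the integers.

(4a + 13)(7a − 2)(a − 9)

Among the possible rational roots, a = −13/4 is a root, giving the factor (4a + 13) and quotient 7a² − 65a + 18.
The remaining quadratic factors as (a − 9)(7a − 2).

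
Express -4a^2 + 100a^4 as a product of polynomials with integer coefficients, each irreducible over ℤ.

Factor out 4a^2, leaving 25a^2 - 1, which is a difference of two squares.

4a^2(5a + 1)(5a - 1)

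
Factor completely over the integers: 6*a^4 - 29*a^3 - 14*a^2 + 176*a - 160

(2*a + 5)*(3*a - 4)*(a - 2)*(a - 4)

By the rational root theorem, a = 2 is a root, so (a - 2) divides it; the quotient is 6*a^3 - 17*a^2 - 48*a + 80.
Next, a = 4/3 is a root, giving the factor (3*a - 4) and quotient 2*a^2 - 3*a - 20.
The remaining quadratic factors as (2*a + 5)(a - 4).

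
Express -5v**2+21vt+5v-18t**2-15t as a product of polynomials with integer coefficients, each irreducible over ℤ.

-(v-3t)(5v-6t-5)

Group: -v(5v-6t-5) + 3t(5v-6t-5); both groups contain (5v-6t-5).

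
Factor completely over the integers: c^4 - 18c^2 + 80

Substitute u = c^2 to get a quadratic in u, then factor.
c^2 - 10 is irreducible over ℤ (10 is not a perfect square).
c^2 - 8 is irreducible over ℤ (8 is not a perfect square).

(c^2 - 10)(c^2 - 8)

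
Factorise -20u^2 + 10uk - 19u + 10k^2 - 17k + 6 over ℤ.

-(5u - 5k + 6)(4u + 2k - 1)

Group: -5u(4u + 2k - 1) + (5k - 6)(4u + 2k - 1); both groups contain (4u + 2k - 1).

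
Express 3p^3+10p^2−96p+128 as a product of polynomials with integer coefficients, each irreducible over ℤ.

Among the possible rational roots, p = 8/3 is a root, so (3p−8) is a factor; dividing leaves p^2+6p−16.
The remaining quadratic factors as (p−2)(p+8).

(3p−8)(p+8)(p−2)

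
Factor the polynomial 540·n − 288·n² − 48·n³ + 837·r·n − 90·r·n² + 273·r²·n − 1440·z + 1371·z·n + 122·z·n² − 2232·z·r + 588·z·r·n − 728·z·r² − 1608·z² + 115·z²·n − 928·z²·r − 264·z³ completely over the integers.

Group: 11·z·(−24·z² − 56·z·r − 7·z·n − 120·z + 21·r·n + 6·n² + 45·n) + (13·r − 8·n + 12)·(−24·z² − 56·z·r − 7·z·n − 120·z + 21·r·n + 6·n² + 45·n); both groups contain (−24·z² − 56·z·r − 7·z·n − 120·z + 21·r·n + 6·n² + 45·n), so (11·z + 13·r − 8·n + 12) is a factor with cofactor −24·z² − 56·z·r − 7·z·n − 120·z + 21·r·n + 6·n² + 45·n.
The cofactor groups again: −24·z² − 56·z·r − 7·z·n − 120·z + 21·r·n + 6·n² + 45·n = −8·z·(3·z + 7·r + 2·n + 15) + 3·n·(3·z + 7·r + 2·n + 15); both groups contain (3·z + 7·r + 2·n + 15), giving −(8·z − 3·n)·(3·z + 7·r + 2·n + 15).

−(8·z − 3·n)·(11·z + 13·r − 8·n + 12)·(3·z + 7·r + 2·n + 15)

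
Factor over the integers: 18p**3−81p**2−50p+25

(3p−1)(6p+5)(p−5)

Among the possible rational roots, p = 1/3 is a root, so (3p−1) is a factor; dividing leaves 6p**2−25p−25.
The remaining quadratic factors as (p−5)(6p+5).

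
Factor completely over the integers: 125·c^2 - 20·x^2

Factor out 5, leaving 25·c^2 - 4·x^2, which is a difference of two squares.

5·(5·c + 2·x)·(5·c - 2·x)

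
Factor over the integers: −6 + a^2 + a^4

Substitute u = a^2 to get a quadratic in u, then factor.
a^2 − 2 is irreducible over ℤ (2 is not a perfect square).
a^2 + 3 is irreducible over ℤ (always positive, so no real roots).

(a^2 + 3)(a^2 − 2)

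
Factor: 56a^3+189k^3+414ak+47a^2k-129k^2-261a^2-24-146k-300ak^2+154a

(7a-9k-2)(8a-7k-3)(a+3k-4)

Group: a(56a^2-121ak-37a+63k^2+41k+6) + (3k-4)(56a^2-121ak-37a+63k^2+41k+6); both groups contain (56a^2-121ak-37a+63k^2+41k+6), so (a+3k-4) is a factor with cofactor 56a^2-121ak-37a+63k^2+41k+6.
The cofactor groups again: 56a^2-121ak-37a+63k^2+41k+6 = 8a(7a-9k-2) + (-7k-3)(7a-9k-2); both groups contain (7a-9k-2), giving (8a-7k-3)(7a-9k-2).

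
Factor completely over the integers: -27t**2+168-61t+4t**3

Testing divisors of the constant over divisors of the leading coefficient, t = 7/4 is a root, so (4t-7) divides it; the quotient is t**2-5t-24.
The remaining quadratic factors as (t-8)(t+3).

(4t-7)(t+3)(t-8)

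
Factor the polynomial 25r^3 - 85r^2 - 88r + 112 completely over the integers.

(5r + 7)(5r - 4)(r - 4)

Testing divisors of the constant over divisors of the leading coefficient, r = -7/5 is a root, so (5r + 7) is a factor; dividing leaves 5r^2 - 24r + 16.
The remaining quadratic factors as (5r - 4)(r - 4).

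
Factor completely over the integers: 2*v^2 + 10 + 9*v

(2*v + 5)*(v + 2)

Need a pair with product 2·10 = 20 and sum 9: that's 4 and 5.
Split the middle term: 2*v^2 + 4*v + 5*v + 10 = 2*v*(v + 2) + 5*(v + 2).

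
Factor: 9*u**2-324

9*(u+6)*(u-6)

Every term has a factor of 9. Then u**2-36 = (u)² − (6)².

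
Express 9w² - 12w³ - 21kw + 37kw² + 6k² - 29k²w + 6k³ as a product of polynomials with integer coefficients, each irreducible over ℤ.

Group: 3k(2k² - 7kw + 3w²) + (-4w + 3)(2k² - 7kw + 3w²); both groups contain (2k² - 7kw + 3w²), so (3k - 4w + 3) is a factor with cofactor 2k² - 7kw + 3w².
The cofactor groups again: 2k² - 7kw + 3w² = 2k(k - 3w) - w(k - 3w); both groups contain (k - 3w), giving (2k - w)(k - 3w).

(2k - w)(3k - 4w + 3)(k - 3w)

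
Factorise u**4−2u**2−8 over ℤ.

(u+2)(u−2)(u**2+2)

Substitute w = u**2 to get a quadratic in w, then factor.
u**2−4 is a difference of squares.
u**2+2 is irreducible over ℤ (always positive, so no real roots).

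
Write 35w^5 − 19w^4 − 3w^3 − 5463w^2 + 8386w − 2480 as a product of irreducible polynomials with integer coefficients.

(5w − 2)(7w − 8)(w − 5)(w^2 + 6w + 31)

Among the possible rational roots, w = 2/5 is a root, giving the factor (5w − 2) and quotient 7w^4 − w^3 − w^2 − 1093w + 1240.
Next, w = 5 is a root, giving the factor (w − 5) and quotient 7w^3 + 34w^2 + 169w − 248.
Next, w = 8/7 is a root, so (7w − 8) is a factor; dividing leaves w^2 + 6w + 31.
The quadratic w^2 + 6w + 31 has discriminant −88 < 0 and is irreducible over ℤ.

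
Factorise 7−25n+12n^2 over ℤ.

(3n−1)(4n−7)

Need a pair with product 12·7 = 84 and sum −25: that's −4 and −21.
Split the middle term: 12n^2−4n − 21n+7 = 4n(3n−1) − 7(3n−1).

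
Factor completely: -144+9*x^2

Every term has a factor of 9. Then x^2-16 = (x)² − (4)².

9*(x+4)*(x-4)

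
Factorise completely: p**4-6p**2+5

Substitute u = p**2 to get a quadratic in u, then factor.
p**2-1 is a difference of squares.
p**2-5 is irreducible over ℤ (5 is not a perfect square).

(p+1)(p-1)(p**2-5)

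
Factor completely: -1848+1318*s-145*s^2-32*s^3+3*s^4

(3*s-11)*(s+7)*(s-12)*(s-2)

Trying the rational-root candidates, s = 2 is a root, so (s-2) divides it; the quotient is 3*s^3-26*s^2-197*s+924.
Then s = 11/3 is a root, so (3*s-11) divides it; the quotient is s^2-5*s-84.
The remaining quadratic factors as (s-12)(s+7).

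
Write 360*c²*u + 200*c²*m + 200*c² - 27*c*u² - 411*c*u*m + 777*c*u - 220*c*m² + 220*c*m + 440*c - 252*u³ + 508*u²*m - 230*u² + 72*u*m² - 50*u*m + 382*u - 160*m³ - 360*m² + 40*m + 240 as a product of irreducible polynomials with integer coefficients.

Group: 8*c*(45*c*u + 25*c*m + 25*c + 36*u² - 52*u*m + 74*u - 40*m² - 10*m + 30) + (-7*u + 4*m + 8)*(45*c*u + 25*c*m + 25*c + 36*u² - 52*u*m + 74*u - 40*m² - 10*m + 30); both groups contain (45*c*u + 25*c*m + 25*c + 36*u² - 52*u*m + 74*u - 40*m² - 10*m + 30), so (8*c - 7*u + 4*m + 8) is a factor with cofactor 45*c*u + 25*c*m + 25*c + 36*u² - 52*u*m + 74*u - 40*m² - 10*m + 30.
The cofactor groups again: 45*c*u + 25*c*m + 25*c + 36*u² - 52*u*m + 74*u - 40*m² - 10*m + 30 = 5*c*(9*u + 5*m + 5) + (4*u - 8*m + 6)*(9*u + 5*m + 5); both groups contain (9*u + 5*m + 5), giving (5*c + 4*u - 8*m + 6)*(9*u + 5*m + 5).

(5*c + 4*u - 8*m + 6)*(9*u + 5*m + 5)*(8*c - 7*u + 4*m + 8)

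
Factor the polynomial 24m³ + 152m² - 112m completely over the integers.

Pull out the common factor 8m, then factor the remaining trinomial.

8m(3m - 2)(m + 7)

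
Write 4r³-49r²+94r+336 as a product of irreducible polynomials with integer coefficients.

(4r+7)(r-6)(r-8)

Testing divisors of the constant over divisors of the leading coefficient, r = -7/4 is a root, so (4r+7) is a factor; dividing leaves r²-14r+48.
The remaining quadratic factors as (r-6)(r-8).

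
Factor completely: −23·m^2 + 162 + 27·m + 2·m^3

By the rational root theorem, m = 9/2 is a root, giving the factor (2·m − 9) and quotient m^2 − 7·m − 18.
The remaining quadratic factors as (m − 9)(m + 2).

(2·m − 9)·(m + 2)·(m − 9)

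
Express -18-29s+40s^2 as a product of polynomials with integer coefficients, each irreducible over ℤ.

(5s+2)(8s-9)

Need a pair with product 40·(-18) = -720 and sum -29: that's -45 and 16.
Split the middle term: 40s^2-45s + 16s-18 = 5s(8s-9) + 2(8s-9).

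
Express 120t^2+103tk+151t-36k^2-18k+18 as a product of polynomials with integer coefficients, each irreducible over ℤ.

Group: 8t(15t-4k+2) + (9k+9)(15t-4k+2); both groups contain (15t-4k+2).

(15t-4k+2)(8t+9k+9)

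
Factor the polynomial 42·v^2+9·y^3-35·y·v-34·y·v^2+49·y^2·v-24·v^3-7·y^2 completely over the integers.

(y-v)·(9·y+4·v-7)·(y+6·v)

Group: 9·y·(y^2+5·y·v-6·v^2) + (4·v-7)·(y^2+5·y·v-6·v^2); both groups contain (y^2+5·y·v-6·v^2), so (9·y+4·v-7) is a factor with cofactor y^2+5·y·v-6·v^2.
The cofactor groups again: y^2+5·y·v-6·v^2 = y·(y-v) + 6·v·(y-v); both groups contain (y-v), giving (y+6·v)·(y-v).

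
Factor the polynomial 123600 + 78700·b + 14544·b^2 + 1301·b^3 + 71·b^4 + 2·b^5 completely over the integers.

Trying the rational-root candidates, b = -5/2 is a root, giving the factor (2·b + 5) and quotient b^4 + 33·b^3 + 568·b^2 + 5852·b + 24720.
Next, b = -10 is a root, so (b + 10) divides it; the quotient is b^3 + 23·b^2 + 338·b + 2472.
Continuing, b = -12 is a root, so (b + 12) is a factor; dividing leaves b^2 + 11·b + 206.
The quadratic b^2 + 11·b + 206 has discriminant -703 < 0 and is irreducible over ℤ.

(2·b + 5)·(b + 10)·(b + 12)·(b^2 + 11·b + 206)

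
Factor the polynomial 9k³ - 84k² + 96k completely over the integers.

Pull out the common factor 3k, then factor the remaining trinomial.

3k(3k - 4)(k - 8)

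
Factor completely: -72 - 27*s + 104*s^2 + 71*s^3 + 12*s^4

(3*s + 8)*(4*s - 3)*(s + 1)*(s + 3)

Testing divisors of the constant over divisors of the leading coefficient, s = -1 is a root, giving the factor (s + 1) and quotient 12*s^3 + 59*s^2 + 45*s - 72.
Then s = 3/4 is a root, giving the factor (4*s - 3) and quotient 3*s^2 + 17*s + 24.
The remaining quadratic factors as (3*s + 8)(s + 3).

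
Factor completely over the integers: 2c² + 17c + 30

Need a pair with product 2·30 = 60 and sum 17: that's 12 and 5.
Split the middle term: 2c² + 12c + 5c + 30 = 2c(c + 6) + 5(c + 6).

(2c + 5)(c + 6)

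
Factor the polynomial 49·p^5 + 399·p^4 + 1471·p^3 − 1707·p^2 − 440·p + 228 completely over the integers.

(7·p + 3)·(7·p − 2)·(p − 1)·(p^2 + 9·p + 38)

Trying the rational-root candidates, p = 2/7 is a root, giving the factor (7·p − 2) and quotient 7·p^4 + 59·p^3 + 227·p^2 − 179·p − 114.
Then p = −3/7 is a root, giving the factor (7·p + 3) and quotient p^3 + 8·p^2 + 29·p − 38.
Next, p = 1 is a root, so (p − 1) is a factor; dividing leaves p^2 + 9·p + 38.
The quadratic p^2 + 9·p + 38 has discriminant −71 < 0 and is irreducible over ℤ.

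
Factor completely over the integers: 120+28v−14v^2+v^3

Trying the rational-root candidates, v = 6 is a root, giving the factor (v−6) and quotient v^2−8v−20.
The remaining quadratic factors as (v−10)(v+2).

(v+2)(v−10)(v−6)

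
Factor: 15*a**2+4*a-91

Need a pair with product 15·(-91) = -1365 and sum 4: that's 39 and -35.
Split the middle term: 15*a**2+39*a - 35*a-91 = 3*a*(5*a+13) - 7*(5*a+13).

(3*a-7)*(5*a+13)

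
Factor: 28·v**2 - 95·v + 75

Need a pair with product 28·75 = 2100 and sum -95: that's -60 and -35.
Split the middle term: 28·v**2 - 60·v - 35·v + 75 = 4·v·(7·v - 15) - 5·(7·v - 15).

(4·v - 5)·(7·v - 15)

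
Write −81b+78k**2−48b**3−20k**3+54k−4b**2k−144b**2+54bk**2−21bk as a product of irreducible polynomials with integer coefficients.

Group: 4b(−12b**2−7bk−9b+10k**2+6k) + (−2k+9)(−12b**2−7bk−9b+10k**2+6k); both groups contain (−12b**2−7bk−9b+10k**2+6k), so (4b−2k+9) is a factor with cofactor −12b**2−7bk−9b+10k**2+6k.
The cofactor groups again: −12b**2−7bk−9b+10k**2+6k = −4b(3b−2k) + (−5k−3)(3b−2k); both groups contain (3b−2k), giving −(4b+5k+3)(3b−2k).

−(3b−2k)(4b+5k+3)(4b−2k+9)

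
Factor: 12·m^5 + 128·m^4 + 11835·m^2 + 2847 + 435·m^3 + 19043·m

(2·m + 3)·(6·m + 1)·(m + 13)·(m^2 - 4·m + 73)

By the rational root theorem, m = -3/2 is a root, so (2·m + 3) is a factor; dividing leaves 6·m^4 + 55·m^3 + 135·m^2 + 5715·m + 949.
Then m = -13 is a root, so (m + 13) is a factor; dividing leaves 6·m^3 - 23·m^2 + 434·m + 73.
Next, m = -1/6 is a root, so (6·m + 1) is a factor; dividing leaves m^2 - 4·m + 73.
The quadratic m^2 - 4·m + 73 has discriminant -276 < 0 and is irreducible over ℤ.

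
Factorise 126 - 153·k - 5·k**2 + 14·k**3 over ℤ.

(2·k + 7)·(7·k - 6)·(k - 3)

By the rational root theorem, k = 6/7 is a root, giving the factor (7·k - 6) and quotient 2·k**2 + k - 21.
The remaining quadratic factors as (k - 3)(2·k + 7).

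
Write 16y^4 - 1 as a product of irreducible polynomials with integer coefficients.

(2y + 1)(2y - 1)(4y^2 + 1)

Difference of squares twice: with A = 2y and B = 1, A⁴ − B⁴ = (A² − B²)(A² + B²), and A² − B² factors again.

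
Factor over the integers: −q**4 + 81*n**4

Difference of squares twice: with A = 3*n and B = q, A⁴ − B⁴ = (A² − B²)(A² + B²), and A² − B² factors again.

(3*n + q)*(3*n − q)*(9*n**2 + q**2)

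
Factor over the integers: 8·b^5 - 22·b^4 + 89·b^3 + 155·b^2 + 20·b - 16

Testing divisors of the constant over divisors of the leading coefficient, b = -1 is a root, so (b + 1) is a factor; dividing leaves 8·b^4 - 30·b^3 + 119·b^2 + 36·b - 16.
Then b = -1/2 is a root, giving the factor (2·b + 1) and quotient 4·b^3 - 17·b^2 + 68·b - 16.
Then b = 1/4 is a root, so (4·b - 1) divides it; the quotient is b^2 - 4·b + 16.
The quadratic b^2 - 4·b + 16 has discriminant -48 < 0 and is irreducible over ℤ.

(2·b + 1)·(4·b - 1)·(b + 1)·(b^2 - 4·b + 16)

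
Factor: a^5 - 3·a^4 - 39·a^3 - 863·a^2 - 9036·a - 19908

(a + 3)·(a + 6)·(a - 14)·(a^2 + 2·a + 79)

Trying the rational-root candidates, a = -3 is a root, so (a + 3) is a factor; dividing leaves a^4 - 6·a^3 - 21·a^2 - 800·a - 6636.
Next, a = 14 is a root, giving the factor (a - 14) and quotient a^3 + 8·a^2 + 91·a + 474.
Then a = -6 is a root, giving the factor (a + 6) and quotient a^2 + 2·a + 79.
The quadratic a^2 + 2·a + 79 has discriminant -312 < 0 and is irreducible over ℤ.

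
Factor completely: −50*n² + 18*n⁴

2*n²*(3*n + 5)*(3*n − 5)

Factor out 2*n², leaving 9*n² − 25, which is a difference of two squares.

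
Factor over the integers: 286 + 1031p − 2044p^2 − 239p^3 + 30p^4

(2p + 11)(3p − 2)(5p + 1)(p − 13)

Among the possible rational roots, p = 13 is a root, so (p − 13) divides it; the quotient is 30p^3 + 151p^2 − 81p − 22.
Next, p = −1/5 is a root, giving the factor (5p + 1) and quotient 6p^2 + 29p − 22.
The remaining quadratic factors as (3p − 2)(2p + 11).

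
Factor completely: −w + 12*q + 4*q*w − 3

(4*q − 1)*(w + 3)

Group as (4*q*w + 12*q) + (−w − 3) = 4*q*(w + 3) − (w + 3).
Both groups share the factor (w + 3).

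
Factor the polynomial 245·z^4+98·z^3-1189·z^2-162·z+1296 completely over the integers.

Among the possible rational roots, z = -9/7 is a root, so (7·z+9) divides it; the quotient is 35·z^3-31·z^2-130·z+144.
Next, z = 9/7 is a root, giving the factor (7·z-9) and quotient 5·z^2+2·z-16.
The remaining quadratic factors as (z+2)(5·z-8).

(5·z-8)·(7·z+9)·(7·z-9)·(z+2)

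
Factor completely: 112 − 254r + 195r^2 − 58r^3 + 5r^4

(5r − 8)(r − 1)(r − 2)(r − 7)

By the rational root theorem, r = 1 is a root, so (r − 1) is a factor; dividing leaves 5r^3 − 53r^2 + 142r − 112.
Continuing, r = 2 is a root, so (r − 2) is a factor; dividing leaves 5r^2 − 43r + 56.
The remaining quadratic factors as (r − 7)(5r − 8).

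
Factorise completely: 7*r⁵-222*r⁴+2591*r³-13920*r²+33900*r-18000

(7*r-5)*(r-10)*(r-12)*(r²-9*r+30)

Among the possible rational roots, r = 12 is a root, so (r-12) is a factor; dividing leaves 7*r⁴-138*r³+935*r²-2700*r+1500.
Then r = 5/7 is a root, so (7*r-5) is a factor; dividing leaves r³-19*r²+120*r-300.
Next, r = 10 is a root, so (r-10) is a factor; dividing leaves r²-9*r+30.
The quadratic r²-9*r+30 has discriminant -39 < 0 and is irreducible over ℤ.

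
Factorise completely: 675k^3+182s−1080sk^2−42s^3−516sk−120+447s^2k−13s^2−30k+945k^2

−(2s−15k+5)(7s−15k−6)(3s−3k−4)

Group: 2s(−21s^2+66sk+46s−45k^2−78k−24) + (−15k+5)(−21s^2+66sk+46s−45k^2−78k−24); both groups contain (−21s^2+66sk+46s−45k^2−78k−24), so (2s−15k+5) is a factor with cofactor −21s^2+66sk+46s−45k^2−78k−24.
The cofactor groups again: −21s^2+66sk+46s−45k^2−78k−24 = −3s(7s−15k−6) + (3k+4)(7s−15k−6); both groups contain (7s−15k−6), giving −(3s−3k−4)(7s−15k−6).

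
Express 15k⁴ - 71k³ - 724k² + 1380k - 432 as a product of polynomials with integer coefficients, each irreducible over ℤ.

(3k - 4)(5k - 2)(k + 6)(k - 9)

Trying the rational-root candidates, k = 2/5 is a root, so (5k - 2) is a factor; dividing leaves 3k³ - 13k² - 150k + 216.
Next, k = -6 is a root, giving the factor (k + 6) and quotient 3k² - 31k + 36.
The remaining quadratic factors as (3k - 4)(k - 9).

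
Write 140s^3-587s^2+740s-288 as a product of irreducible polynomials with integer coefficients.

(4s-9)(5s-4)(7s-8)

By the rational root theorem, s = 9/4 is a root, so (4s-9) divides it; the quotient is 35s^2-68s+32.
The remaining quadratic factors as (5s-4)(7s-8).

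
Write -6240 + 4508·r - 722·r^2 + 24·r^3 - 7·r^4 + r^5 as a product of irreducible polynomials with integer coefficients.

(r - 2)·(r - 5)·(r - 8)·(r^2 + 8·r + 78)

By the rational root theorem, r = 5 is a root, so (r - 5) divides it; the quotient is r^4 - 2·r^3 + 14·r^2 - 652·r + 1248.
Then r = 2 is a root, so (r - 2) is a factor; dividing leaves r^3 + 14·r - 624.
Then r = 8 is a root, giving the factor (r - 8) and quotient r^2 + 8·r + 78.
The quadratic r^2 + 8·r + 78 has discriminant -248 < 0 and is irreducible over ℤ.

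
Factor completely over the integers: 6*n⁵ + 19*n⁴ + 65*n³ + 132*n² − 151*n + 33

By the rational root theorem, n = −3 is a root, so (n + 3) divides it; the quotient is 6*n⁴ + n³ + 62*n² − 54*n + 11.
Then n = 1/2 is a root, so (2*n − 1) is a factor; dividing leaves 3*n³ + 2*n² + 32*n − 11.
Next, n = 1/3 is a root, so (3*n − 1) divides it; the quotient is n² + n + 11.
The quadratic n² + n + 11 has discriminant −43 < 0 and is irreducible over ℤ.

(2*n − 1)*(3*n − 1)*(n + 3)*(n² + n + 11)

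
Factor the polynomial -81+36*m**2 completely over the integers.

9*(2*m+3)*(2*m-3)

Factor out 9, leaving 4*m**2-9, which is a difference of two squares.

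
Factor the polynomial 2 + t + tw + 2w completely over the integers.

(t + 2)(w + 1)

Group as (tw + t) + (2w + 2) = t(w + 1) + 2(w + 1).
Both groups share the factor (w + 1).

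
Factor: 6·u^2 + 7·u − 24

Need a pair with product 6·(−24) = −144 and sum 7: that's −9 and 16.
Split the middle term: 6·u^2 − 9·u + 16·u − 24 = 3·u·(2·u − 3) + 8·(2·u − 3).

(2·u − 3)·(3·u + 8)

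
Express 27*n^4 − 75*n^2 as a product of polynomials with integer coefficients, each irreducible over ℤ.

Every term has a factor of 3*n^2. Then 9*n^2 − 25 = (3*n)² − (5)².

3*n^2*(3*n + 5)*(3*n − 5)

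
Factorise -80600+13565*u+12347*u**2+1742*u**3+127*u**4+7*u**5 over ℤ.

Among the possible rational roots, u = -8 is a root, giving the factor (u+8) and quotient 7*u**4+71*u**3+1174*u**2+2955*u-10075.
Then u = -5 is a root, so (u+5) divides it; the quotient is 7*u**3+36*u**2+994*u-2015.
Then u = 13/7 is a root, giving the factor (7*u-13) and quotient u**2+7*u+155.
The quadratic u**2+7*u+155 has discriminant -571 < 0 and is irreducible over ℤ.

(7*u-13)*(u+5)*(u+8)*(u**2+7*u+155)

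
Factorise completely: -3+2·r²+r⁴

Substitute u = r² to get a quadratic in u, then factor.
r²-1 is a difference of squares.
r²+3 is irreducible over ℤ (always positive, so no real roots).

(r+1)·(r-1)·(r²+3)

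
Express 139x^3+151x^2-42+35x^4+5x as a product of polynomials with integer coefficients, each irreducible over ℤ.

By the rational root theorem, x = -1 is a root, giving the factor (x+1) and quotient 35x^3+104x^2+47x-42.
Then x = 3/7 is a root, so (7x-3) divides it; the quotient is 5x^2+17x+14.
The remaining quadratic factors as (x+2)(5x+7).

(5x+7)(7x-3)(x+1)(x+2)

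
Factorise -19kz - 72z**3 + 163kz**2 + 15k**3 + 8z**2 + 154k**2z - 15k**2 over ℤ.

(3k - z)(5k + 8z)(k + 9z - 1)

Group: k(15k**2 + 19kz - 8z**2) + (9z - 1)(15k**2 + 19kz - 8z**2); both groups contain (15k**2 + 19kz - 8z**2), so (k + 9z - 1) is a factor with cofactor 15k**2 + 19kz - 8z**2.
The cofactor groups again: 15k**2 + 19kz - 8z**2 = 3k(5k + 8z) - z(5k + 8z); both groups contain (5k + 8z), giving (3k - z)(5k + 8z).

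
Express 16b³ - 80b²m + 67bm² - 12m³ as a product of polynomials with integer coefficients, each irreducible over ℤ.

Group: 4b(4b² - 17bm + 4m²) - 3m(4b² - 17bm + 4m²); both groups contain (4b² - 17bm + 4m²), so (4b - 3m) is a factor with cofactor 4b² - 17bm + 4m².
The cofactor groups again: 4b² - 17bm + 4m² = b(4b - m) - 4m(4b - m); both groups contain (4b - m), giving (b - 4m)(4b - m).

(4b - 3m)(4b - m)(b - 4m)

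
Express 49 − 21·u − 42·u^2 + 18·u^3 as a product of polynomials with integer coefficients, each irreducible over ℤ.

Group as (18·u^3 − 21·u) + (−42·u^2 + 49) = 3·u·(6·u^2 − 7) − 7·(6·u^2 − 7).
Both groups share the factor (6·u^2 − 7).

(3·u − 7)·(6·u^2 − 7)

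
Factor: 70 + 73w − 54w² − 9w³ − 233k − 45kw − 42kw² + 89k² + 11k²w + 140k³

(4k + w + 7)(5k − 3w − 2)(7k + 3w − 5)

Group: 5k(28k² + 19kw + 29k + 3w² + 16w − 35) + (−3w − 2)(28k² + 19kw + 29k + 3w² + 16w − 35); both groups contain (28k² + 19kw + 29k + 3w² + 16w − 35), so (5k − 3w − 2) is a factor with cofactor 28k² + 19kw + 29k + 3w² + 16w − 35.
The cofactor groups again: 28k² + 19kw + 29k + 3w² + 16w − 35 = 4k(7k + 3w − 5) + (w + 7)(7k + 3w − 5); both groups contain (7k + 3w − 5), giving (4k + w + 7)(7k + 3w − 5).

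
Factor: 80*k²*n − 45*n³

Pull out the common factor 5*n; 16*k² − 9*n² is a difference of squares.

5*n*(4*k + 3*n)*(4*k − 3*n)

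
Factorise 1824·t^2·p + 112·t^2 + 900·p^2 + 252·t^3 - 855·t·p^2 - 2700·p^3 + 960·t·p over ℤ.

(9·t - 12·p + 4)·(14·t + 15·p)·(2·t + 15·p)

Group: 9·t·(28·t^2 + 240·t·p + 225·p^2) + (-12·p + 4)·(28·t^2 + 240·t·p + 225·p^2); both groups contain (28·t^2 + 240·t·p + 225·p^2), so (9·t - 12·p + 4) is a factor with cofactor 28·t^2 + 240·t·p + 225·p^2.
The cofactor groups again: 28·t^2 + 240·t·p + 225·p^2 = 2·t·(14·t + 15·p) + 15·p·(14·t + 15·p); both groups contain (14·t + 15·p), giving (2·t + 15·p)·(14·t + 15·p).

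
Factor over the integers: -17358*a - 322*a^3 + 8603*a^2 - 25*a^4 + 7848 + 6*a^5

(2*a - 3)*(3*a - 2)*(a + 12)*(a^2 - 14*a + 109)

By the rational root theorem, a = 2/3 is a root, so (3*a - 2) divides it; the quotient is 2*a^4 - 7*a^3 - 112*a^2 + 2793*a - 3924.
Next, a = -12 is a root, so (a + 12) divides it; the quotient is 2*a^3 - 31*a^2 + 260*a - 327.
Then a = 3/2 is a root, giving the factor (2*a - 3) and quotient a^2 - 14*a + 109.
The quadratic a^2 - 14*a + 109 has discriminant -240 < 0 and is irreducible over ℤ.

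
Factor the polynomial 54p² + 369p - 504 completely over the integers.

Pull out the common factor 9, then factor the remaining trinomial.

9(6p - 7)(p + 8)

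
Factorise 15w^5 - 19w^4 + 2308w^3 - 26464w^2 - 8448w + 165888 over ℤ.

(3w - 8)(5w + 12)(w - 8)(w^2 + 7w + 216)

Testing divisors of the constant over divisors of the leading coefficient, w = 8/3 is a root, so (3w - 8) is a factor; dividing leaves 5w^4 + 7w^3 + 788w^2 - 6720w - 20736.
Then w = 8 is a root, so (w - 8) divides it; the quotient is 5w^3 + 47w^2 + 1164w + 2592.
Continuing, w = -12/5 is a root, giving the factor (5w + 12) and quotient w^2 + 7w + 216.
The quadratic w^2 + 7w + 216 has discriminant -815 < 0 and is irreducible over ℤ.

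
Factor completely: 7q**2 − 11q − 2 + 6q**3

By the rational root theorem, q = 1 is a root, so (q − 1) divides it; the quotient is 6q**2 + 13q + 2.
The remaining quadratic factors as (q + 2)(6q + 1).

(6q + 1)(q + 2)(q − 1)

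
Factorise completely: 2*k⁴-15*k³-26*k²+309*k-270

(2*k+9)*(k-1)*(k-5)*(k-6)

By the rational root theorem, k = 1 is a root, giving the factor (k-1) and quotient 2*k³-13*k²-39*k+270.
Next, k = 6 is a root, so (k-6) divides it; the quotient is 2*k²-k-45.
The remaining quadratic factors as (k-5)(2*k+9).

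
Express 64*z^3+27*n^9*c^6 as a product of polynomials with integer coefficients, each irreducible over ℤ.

Recognize a sum of cubes with the parts 4*z and 3*n^3*c^2.

(3*n^3*c^2+4*z)*(9*n^6*c^4−12*n^3*c^2*z+16*z^2)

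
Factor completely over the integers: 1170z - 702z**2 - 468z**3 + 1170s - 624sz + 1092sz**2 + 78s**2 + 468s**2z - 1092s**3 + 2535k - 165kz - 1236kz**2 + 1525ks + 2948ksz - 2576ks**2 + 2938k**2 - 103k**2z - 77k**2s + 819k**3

Group: 7k(117k**2 + 223ks - 115kz + 169k + 78s**2 + 78s - 78z**2 + 78z) + (-14s + 6z + 15)(117k**2 + 223ks - 115kz + 169k + 78s**2 + 78s - 78z**2 + 78z); both groups contain (117k**2 + 223ks - 115kz + 169k + 78s**2 + 78s - 78z**2 + 78z), so (7k - 14s + 6z + 15) is a factor with cofactor 117k**2 + 223ks - 115kz + 169k + 78s**2 + 78s - 78z**2 + 78z.
The cofactor groups again: 117k**2 + 223ks - 115kz + 169k + 78s**2 + 78s - 78z**2 + 78z = 13k(9k + 13s - 13z + 13) + (6s + 6z)(9k + 13s - 13z + 13); both groups contain (9k + 13s - 13z + 13), giving (13k + 6s + 6z)(9k + 13s - 13z + 13).

(13k + 6s + 6z)(7k - 14s + 6z + 15)(9k + 13s - 13z + 13)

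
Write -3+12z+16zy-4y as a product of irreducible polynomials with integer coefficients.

(4y+3)(4z-1)

Group as (16zy+12z) + (-4y-3) = 4z(4y+3) - (4y+3).
Both groups share the factor (4y+3).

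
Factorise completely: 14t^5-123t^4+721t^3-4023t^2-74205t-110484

(2t+9)(7t+12)(t-11)(t^2-4t+93)

Among the possible rational roots, t = -12/7 is a root, so (7t+12) is a factor; dividing leaves 2t^4-21t^3+139t^2-813t-9207.
Continuing, t = 11 is a root, giving the factor (t-11) and quotient 2t^3+t^2+150t+837.
Then t = -9/2 is a root, so (2t+9) divides it; the quotient is t^2-4t+93.
The quadratic t^2-4t+93 has discriminant -356 < 0 and is irreducible over ℤ.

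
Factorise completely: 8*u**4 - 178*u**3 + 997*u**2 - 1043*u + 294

Among the possible rational roots, u = 1/2 is a root, so (2*u - 1) is a factor; dividing leaves 4*u**3 - 87*u**2 + 455*u - 294.
Next, u = 14 is a root, so (u - 14) is a factor; dividing leaves 4*u**2 - 31*u + 21.
The remaining quadratic factors as (u - 7)(4*u - 3).

(2*u - 1)*(4*u - 3)*(u - 14)*(u - 7)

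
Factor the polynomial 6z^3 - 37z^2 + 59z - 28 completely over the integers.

By the rational root theorem, z = 7/6 is a root, so (6z - 7) is a factor; dividing leaves z^2 - 5z + 4.
The remaining quadratic factors as (z - 1)(z - 4).

(6z - 7)(z - 1)(z - 4)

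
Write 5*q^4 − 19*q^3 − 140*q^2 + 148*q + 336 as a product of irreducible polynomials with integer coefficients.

Testing divisors of the constant over divisors of the leading coefficient, q = −6/5 is a root, so (5*q + 6) is a factor; dividing leaves q^3 − 5*q^2 − 22*q + 56.
Continuing, q = 7 is a root, giving the factor (q − 7) and quotient q^2 + 2*q − 8.
The remaining quadratic factors as (q − 2)(q + 4).

(5*q + 6)*(q + 4)*(q − 2)*(q − 7)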